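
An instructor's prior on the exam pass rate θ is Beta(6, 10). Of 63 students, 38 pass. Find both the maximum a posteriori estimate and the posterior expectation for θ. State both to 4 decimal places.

Posterior: Beta(6+38, 10+25) = Beta(44, 35).
Mode = (44−1)/(44+35−2) = 43/77 = 0.5584.
Mean = 44/(44+35) = 44/79 = 0.5570.

θ_MAP = 0.5584, E[θ|data] = 0.5570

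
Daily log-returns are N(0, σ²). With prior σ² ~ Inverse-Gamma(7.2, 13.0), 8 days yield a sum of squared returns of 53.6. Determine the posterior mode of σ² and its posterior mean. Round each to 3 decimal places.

Posterior: Inverse-Gamma(shape = 7.2+8/2 = 11.2, scale = 13.0+53.6/2 = 39.8).
Mode = β/(α+1) = 39.8/12.2 = 3.262.
Mean = β/(α−1) = 39.8/10.2 = 3.902.
Right-skewed posterior ⇒ mode < mean.

σ²_MAP = 3.262, E[σ²|data] = 3.902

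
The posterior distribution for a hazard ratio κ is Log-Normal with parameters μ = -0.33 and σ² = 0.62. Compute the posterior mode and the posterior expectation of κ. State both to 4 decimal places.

MAP: 0.3867. Posterior mean: 0.9802.

Mode = exp(μ − σ²) = exp(-0.95) = 0.3867.
Mean = exp(μ + σ²/2) = exp(-0.020) = 0.9802.
The mean is pulled above the mode by the posterior's right skew.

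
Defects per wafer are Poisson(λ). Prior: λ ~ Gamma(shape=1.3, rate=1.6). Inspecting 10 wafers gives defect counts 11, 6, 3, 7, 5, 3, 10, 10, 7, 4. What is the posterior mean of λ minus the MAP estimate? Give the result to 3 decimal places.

0.086

Σ counts = 66. Posterior: Gamma(shape = 1.3+66 = 67.3, rate = 1.6+10 = 11.6).
Mode = (α−1)/β = 66.3/11.6 = 5.716.
Mean = α/β = 67.3/11.6 = 5.802.
Difference = 5.802 − 5.716 = 0.086.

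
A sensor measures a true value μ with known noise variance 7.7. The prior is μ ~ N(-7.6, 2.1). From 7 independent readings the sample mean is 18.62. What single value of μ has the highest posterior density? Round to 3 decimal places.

Posterior for μ is Normal. Precision-weighted mean: (1/2.1·-7.6 + 7/7.7·18.62) / (1/2.1 + 7/7.7) = 9.607.
A Normal posterior is symmetric, so mode = mean.
This is the posterior mode — the MAP estimate.

9.607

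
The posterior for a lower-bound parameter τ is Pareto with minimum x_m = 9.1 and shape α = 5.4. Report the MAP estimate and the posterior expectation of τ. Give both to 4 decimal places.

The Pareto density is strictly decreasing on [x_m, ∞), so the mode is x_m = 9.1000.
Mean = α·x_m/(α−1) = 5.4·9.1/4.4 = 11.1682.
The posterior is right-skewed, so the mean exceeds the mode.

MAP: 9.1000. Posterior mean: 11.1682.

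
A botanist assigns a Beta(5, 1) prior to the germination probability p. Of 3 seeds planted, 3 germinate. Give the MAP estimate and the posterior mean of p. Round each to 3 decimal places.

MAP = 1.000; posterior mean = 0.889

Posterior: Beta(5+3, 1+0) = Beta(8, 1).
Since β = 1 ≤ 1 and α > 1, the Beta density is monotone increasing on [0,1]; the mode is at 1.
Mean = 8/(8+1) = 0.889.
The mean is pulled below the mode by the posterior's left skew.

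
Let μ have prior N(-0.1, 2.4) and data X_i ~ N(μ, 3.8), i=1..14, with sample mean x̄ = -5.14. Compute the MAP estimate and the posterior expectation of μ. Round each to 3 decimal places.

Posterior for μ is Normal. Precision-weighted mean: (1/2.4·-0.1 + 14/3.8·-5.14) / (1/2.4 + 14/3.8) = -4.628.
A Normal posterior is symmetric, so mode = mean.

MAP estimate = -4.628, posterior expectation = -4.628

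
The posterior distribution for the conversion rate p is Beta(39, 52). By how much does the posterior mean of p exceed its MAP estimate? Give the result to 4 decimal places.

0.0016

Mode = (39−1)/(39+52−2) = 38/89 = 0.4270.
Mean = 39/(39+52) = 39/91 = 0.4286.
Difference = 0.4286 − 0.4270 = 0.0016.
Right-skewed posterior ⇒ mode < mean.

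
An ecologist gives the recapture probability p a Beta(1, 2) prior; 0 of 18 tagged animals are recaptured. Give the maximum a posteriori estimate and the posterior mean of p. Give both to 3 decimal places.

Posterior: Beta(1+0, 2+18) = Beta(1, 20).
Since α = 1 ≤ 1 and β > 1, the Beta density is monotone decreasing on [0,1]; the mode is at 0.
Mean = 1/(1+20) = 0.048.
The mean is pulled above the mode by the posterior's right skew.

p_MAP = 0.000, E[p|data] = 0.048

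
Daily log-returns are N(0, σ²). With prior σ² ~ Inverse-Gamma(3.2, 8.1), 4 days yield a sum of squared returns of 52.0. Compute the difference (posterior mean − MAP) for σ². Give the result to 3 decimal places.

Posterior: Inverse-Gamma(shape = 3.2+4/2 = 5.2, scale = 8.1+52.0/2 = 34.1).
Mode = β/(α+1) = 34.1/6.2 = 5.500.
Mean = β/(α−1) = 34.1/4.2 = 8.119.
Difference = 8.119 − 5.500 = 2.619.

2.619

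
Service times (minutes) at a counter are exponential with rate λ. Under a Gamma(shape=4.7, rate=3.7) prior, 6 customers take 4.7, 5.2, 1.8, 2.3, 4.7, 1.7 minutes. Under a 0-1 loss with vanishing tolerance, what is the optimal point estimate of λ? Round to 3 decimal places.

Σ times = 20.4. Posterior: Gamma(shape = 4.7+6 = 10.7, rate = 3.7+20.4 = 24.1).
Mode = (α−1)/β = 9.7/24.1 = 0.402.
Mean = α/β = 10.7/24.1 = 0.444.
This is the posterior mode — the MAP estimate.

0.402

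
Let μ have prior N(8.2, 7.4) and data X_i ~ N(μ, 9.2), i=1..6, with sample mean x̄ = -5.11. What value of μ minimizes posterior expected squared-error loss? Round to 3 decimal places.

-2.825

Posterior for μ is Normal. Precision-weighted mean: (1/7.4·8.2 + 6/9.2·-5.11) / (1/7.4 + 6/9.2) = -2.825.
A Normal posterior is symmetric, so mode = mean.
Squared-error loss ⇒ the optimal estimator is the posterior mean.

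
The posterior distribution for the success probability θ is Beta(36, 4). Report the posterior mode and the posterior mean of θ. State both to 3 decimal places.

θ_MAP = 0.921, E[θ|data] = 0.900

Mode = (36−1)/(36+4−2) = 35/38 = 0.921.
Mean = 36/(36+4) = 36/40 = 0.900.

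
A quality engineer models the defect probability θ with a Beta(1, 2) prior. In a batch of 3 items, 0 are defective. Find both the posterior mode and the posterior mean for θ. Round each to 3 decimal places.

posterior mode = 0.000, posterior mean = 0.167

Posterior: Beta(1+0, 2+3) = Beta(1, 5).
Since α = 1 ≤ 1 and β > 1, the Beta density is monotone decreasing on [0,1]; the mode is at 0.
Mean = 1/(1+5) = 0.167.
The mean is pulled above the mode by the posterior's right skew.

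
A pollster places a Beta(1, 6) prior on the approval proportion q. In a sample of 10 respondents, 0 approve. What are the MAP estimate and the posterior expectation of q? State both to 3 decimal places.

q_MAP = 0.000, E[q|data] = 0.059

Posterior: Beta(1+0, 6+10) = Beta(1, 16).
Since α = 1 ≤ 1 and β > 1, the Beta density is monotone decreasing on [0,1]; the mode is at 0.
Mean = 1/(1+16) = 0.059.
The posterior is right-skewed, so the mean exceeds the mode.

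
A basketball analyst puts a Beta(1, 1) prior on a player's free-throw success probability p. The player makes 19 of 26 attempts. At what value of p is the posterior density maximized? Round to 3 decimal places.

0.731

Posterior: Beta(1+19, 1+7) = Beta(20, 8).
Mode = (20−1)/(20+8−2) = 19/26 = 0.731.
With a flat prior the MAP equals the MLE, 19/26.
Mean = 20/(20+8) = 20/28 = 0.714.
This is the posterior mode — the MAP estimate.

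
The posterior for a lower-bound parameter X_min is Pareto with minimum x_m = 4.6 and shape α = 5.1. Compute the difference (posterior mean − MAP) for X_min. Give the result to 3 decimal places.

The Pareto density is strictly decreasing on [x_m, ∞), so the mode is x_m = 4.600.
Mean = α·x_m/(α−1) = 5.1·4.6/4.1 = 5.722.
Difference = 5.722 − 4.600 = 1.122.

1.122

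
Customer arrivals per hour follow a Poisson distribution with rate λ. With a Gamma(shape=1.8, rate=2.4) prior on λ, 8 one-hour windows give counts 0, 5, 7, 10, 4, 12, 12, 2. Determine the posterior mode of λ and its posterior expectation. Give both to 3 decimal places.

Σ counts = 52. Posterior: Gamma(shape = 1.8+52 = 53.8, rate = 2.4+8 = 10.4).
Mode = (α−1)/β = 52.8/10.4 = 5.077.
Mean = α/β = 53.8/10.4 = 5.173.

posterior mode = 5.077, posterior expectation = 5.173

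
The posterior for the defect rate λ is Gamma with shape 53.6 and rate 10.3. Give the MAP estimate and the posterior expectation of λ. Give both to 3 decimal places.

λ_MAP = 5.107, E[λ|data] = 5.204

Mode = (α−1)/β = 52.6/10.3 = 5.107.
Mean = α/β = 53.6/10.3 = 5.204.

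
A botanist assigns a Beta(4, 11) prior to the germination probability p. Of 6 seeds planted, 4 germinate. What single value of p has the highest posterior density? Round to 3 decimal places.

0.368

Posterior: Beta(4+4, 11+2) = Beta(8, 13).
Mode = (8−1)/(8+13−2) = 7/19 = 0.368.
Mean = 8/(8+13) = 8/21 = 0.381.
This is the posterior mode — the MAP estimate.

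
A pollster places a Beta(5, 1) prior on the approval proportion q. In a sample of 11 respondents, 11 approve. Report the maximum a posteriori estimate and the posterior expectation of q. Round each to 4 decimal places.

Posterior: Beta(5+11, 1+0) = Beta(16, 1).
Since β = 1 ≤ 1 and α > 1, the Beta density is monotone increasing on [0,1]; the mode is at 1.
Mean = 16/(16+1) = 0.9412.

MAP = 1.0000, posterior mean = 0.9412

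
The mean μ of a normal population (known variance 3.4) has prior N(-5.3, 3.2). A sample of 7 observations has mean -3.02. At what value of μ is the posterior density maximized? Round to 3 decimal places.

-3.320

Posterior for μ is Normal. Precision-weighted mean: (1/3.2·-5.3 + 7/3.4·-3.02) / (1/3.2 + 7/3.4) = -3.320.
A Normal posterior is symmetric, so mode = mean.
This is the posterior mode — the MAP estimate.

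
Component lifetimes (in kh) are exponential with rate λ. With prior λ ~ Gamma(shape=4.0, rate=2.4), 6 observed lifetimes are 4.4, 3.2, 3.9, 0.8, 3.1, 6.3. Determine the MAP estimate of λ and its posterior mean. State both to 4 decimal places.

MAP = 0.3734, posterior mean = 0.4149

Σ times = 21.7. Posterior: Gamma(shape = 4.0+6 = 10.0, rate = 2.4+21.7 = 24.1).
Mode = (α−1)/β = 9.0/24.1 = 0.3734.
Mean = α/β = 10.0/24.1 = 0.4149.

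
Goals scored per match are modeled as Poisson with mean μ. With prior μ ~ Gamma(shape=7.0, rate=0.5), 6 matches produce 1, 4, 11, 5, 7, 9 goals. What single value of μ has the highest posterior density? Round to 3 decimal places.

Σ counts = 37. Posterior: Gamma(shape = 7.0+37 = 44.0, rate = 0.5+6 = 6.5).
Mode = (α−1)/β = 43.0/6.5 = 6.615.
Mean = α/β = 44.0/6.5 = 6.769.
This is the posterior mode — the MAP estimate.

6.615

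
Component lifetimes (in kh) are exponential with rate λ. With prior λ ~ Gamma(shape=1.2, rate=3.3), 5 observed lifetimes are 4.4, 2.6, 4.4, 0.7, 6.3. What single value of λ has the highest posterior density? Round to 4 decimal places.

0.2396

Σ times = 18.4. Posterior: Gamma(shape = 1.2+5 = 6.2, rate = 3.3+18.4 = 21.7).
Mode = (α−1)/β = 5.2/21.7 = 0.2396.
Mean = α/β = 6.2/21.7 = 0.2857.
This is the posterior mode — the MAP estimate.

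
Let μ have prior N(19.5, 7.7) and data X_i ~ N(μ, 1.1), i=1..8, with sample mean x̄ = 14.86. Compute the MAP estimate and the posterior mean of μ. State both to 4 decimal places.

Posterior for μ is Normal. Precision-weighted mean: (1/7.7·19.5 + 8/1.1·14.86) / (1/7.7 + 8/1.1) = 14.9414.
A Normal posterior is symmetric, so mode = mean.

MAP estimate = 14.9414, posterior mean = 14.9414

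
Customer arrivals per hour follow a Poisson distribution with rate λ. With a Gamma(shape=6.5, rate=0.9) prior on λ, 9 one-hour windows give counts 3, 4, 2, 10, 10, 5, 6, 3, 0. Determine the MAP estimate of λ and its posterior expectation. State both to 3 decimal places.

Σ counts = 43. Posterior: Gamma(shape = 6.5+43 = 49.5, rate = 0.9+9 = 9.9).
Mode = (α−1)/β = 48.5/9.9 = 4.899.
Mean = α/β = 49.5/9.9 = 5.000.

λ_MAP = 4.899, E[λ|data] = 5.000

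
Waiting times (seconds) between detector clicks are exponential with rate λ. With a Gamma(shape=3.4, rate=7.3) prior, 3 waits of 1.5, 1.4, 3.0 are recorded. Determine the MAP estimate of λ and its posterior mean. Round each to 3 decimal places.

MAP = 0.409; posterior mean = 0.485

Σ times = 5.9. Posterior: Gamma(shape = 3.4+3 = 6.4, rate = 7.3+5.9 = 13.2).
Mode = (α−1)/β = 5.4/13.2 = 0.409.
Mean = α/β = 6.4/13.2 = 0.485.
The mean is pulled above the mode by the posterior's right skew.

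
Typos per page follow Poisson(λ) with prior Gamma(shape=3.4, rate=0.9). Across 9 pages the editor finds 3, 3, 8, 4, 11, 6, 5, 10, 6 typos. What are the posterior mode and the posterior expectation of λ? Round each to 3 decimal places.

Σ counts = 56. Posterior: Gamma(shape = 3.4+56 = 59.4, rate = 0.9+9 = 9.9).
Mode = (α−1)/β = 58.4/9.9 = 5.899.
Mean = α/β = 59.4/9.9 = 6.000.

posterior mode = 5.899, posterior expectation = 6.000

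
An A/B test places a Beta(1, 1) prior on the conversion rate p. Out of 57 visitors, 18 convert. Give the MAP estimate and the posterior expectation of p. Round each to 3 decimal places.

MAP: 0.316. Posterior mean: 0.322.

Posterior: Beta(1+18, 1+39) = Beta(19, 40).
Mode = (19−1)/(19+40−2) = 18/57 = 0.316.
With a flat prior the MAP equals the MLE, 18/57.
Mean = 19/(19+40) = 19/59 = 0.322.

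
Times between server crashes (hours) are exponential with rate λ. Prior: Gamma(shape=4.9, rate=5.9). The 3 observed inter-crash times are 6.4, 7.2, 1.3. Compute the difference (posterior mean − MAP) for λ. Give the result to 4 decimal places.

Σ times = 14.9. Posterior: Gamma(shape = 4.9+3 = 7.9, rate = 5.9+14.9 = 20.8).
Mode = (α−1)/β = 6.9/20.8 = 0.3317.
Mean = α/β = 7.9/20.8 = 0.3798.
Difference = 0.3798 − 0.3317 = 0.0481.

0.0481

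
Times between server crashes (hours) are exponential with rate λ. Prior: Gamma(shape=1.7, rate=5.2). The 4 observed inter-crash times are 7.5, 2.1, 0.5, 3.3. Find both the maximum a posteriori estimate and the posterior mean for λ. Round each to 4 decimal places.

Σ times = 13.4. Posterior: Gamma(shape = 1.7+4 = 5.7, rate = 5.2+13.4 = 18.6).
Mode = (α−1)/β = 4.7/18.6 = 0.2527.
Mean = α/β = 5.7/18.6 = 0.3065.

maximum a posteriori estimate = 0.2527, posterior mean = 0.3065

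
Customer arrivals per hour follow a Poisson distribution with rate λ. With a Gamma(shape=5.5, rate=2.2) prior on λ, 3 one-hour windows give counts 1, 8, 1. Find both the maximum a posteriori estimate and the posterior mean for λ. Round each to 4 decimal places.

Σ counts = 10. Posterior: Gamma(shape = 5.5+10 = 15.5, rate = 2.2+3 = 5.2).
Mode = (α−1)/β = 14.5/5.2 = 2.7885.
Mean = α/β = 15.5/5.2 = 2.9808.

λ_MAP = 2.7885, E[λ|data] = 2.9808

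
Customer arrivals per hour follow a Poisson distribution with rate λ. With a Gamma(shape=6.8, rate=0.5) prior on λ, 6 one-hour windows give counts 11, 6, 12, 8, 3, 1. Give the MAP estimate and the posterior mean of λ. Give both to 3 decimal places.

Σ counts = 41. Posterior: Gamma(shape = 6.8+41 = 47.8, rate = 0.5+6 = 6.5).
Mode = (α−1)/β = 46.8/6.5 = 7.200.
Mean = α/β = 47.8/6.5 = 7.354.

λ_MAP = 7.200, E[λ|data] = 7.354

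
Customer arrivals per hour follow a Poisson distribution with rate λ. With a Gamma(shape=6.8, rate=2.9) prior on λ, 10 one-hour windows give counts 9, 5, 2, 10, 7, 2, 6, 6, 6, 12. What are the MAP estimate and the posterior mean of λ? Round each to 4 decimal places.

MAP = 5.4884, posterior mean = 5.5659

Σ counts = 65. Posterior: Gamma(shape = 6.8+65 = 71.8, rate = 2.9+10 = 12.9).
Mode = (α−1)/β = 70.8/12.9 = 5.4884.
Mean = α/β = 71.8/12.9 = 5.5659.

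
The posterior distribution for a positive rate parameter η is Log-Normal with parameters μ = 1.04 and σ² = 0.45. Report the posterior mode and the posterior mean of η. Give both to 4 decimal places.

MAP: 1.8040. Posterior mean: 3.5431.

Mode = exp(μ − σ²) = exp(0.59) = 1.8040.
Mean = exp(μ + σ²/2) = exp(1.265) = 3.5431.
The mean is pulled above the mode by the posterior's right skew.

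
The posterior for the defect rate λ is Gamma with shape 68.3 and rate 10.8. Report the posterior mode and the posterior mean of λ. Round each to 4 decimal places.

posterior mode = 6.2315, posterior mean = 6.3241

Mode = (α−1)/β = 67.3/10.8 = 6.2315.
Mean = α/β = 68.3/10.8 = 6.3241.
The posterior is right-skewed, so the mean exceeds the mode.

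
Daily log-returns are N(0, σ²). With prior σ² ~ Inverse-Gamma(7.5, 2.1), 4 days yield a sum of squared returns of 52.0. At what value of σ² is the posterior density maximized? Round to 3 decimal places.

2.676

Posterior: Inverse-Gamma(shape = 7.5+4/2 = 9.5, scale = 2.1+52.0/2 = 28.1).
Mode = β/(α+1) = 28.1/10.5 = 2.676.
Mean = β/(α−1) = 28.1/8.5 = 3.306.
This is the posterior mode — the MAP estimate.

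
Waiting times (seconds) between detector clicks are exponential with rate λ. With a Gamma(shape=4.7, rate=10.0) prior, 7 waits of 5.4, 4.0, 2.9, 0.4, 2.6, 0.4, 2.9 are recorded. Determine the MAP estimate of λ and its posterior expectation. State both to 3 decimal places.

MAP = 0.374; posterior mean = 0.409

Σ times = 18.6. Posterior: Gamma(shape = 4.7+7 = 11.7, rate = 10.0+18.6 = 28.6).
Mode = (α−1)/β = 10.7/28.6 = 0.374.
Mean = α/β = 11.7/28.6 = 0.409.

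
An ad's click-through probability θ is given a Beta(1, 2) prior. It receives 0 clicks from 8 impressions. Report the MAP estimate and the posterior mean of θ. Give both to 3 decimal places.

θ_MAP = 0.000, E[θ|data] = 0.091

Posterior: Beta(1+0, 2+8) = Beta(1, 10).
Since α = 1 ≤ 1 and β > 1, the Beta density is monotone decreasing on [0,1]; the mode is at 0.
Mean = 1/(1+10) = 0.091.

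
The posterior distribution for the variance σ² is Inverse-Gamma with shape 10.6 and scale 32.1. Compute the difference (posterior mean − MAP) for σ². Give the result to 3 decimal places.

0.577

Mode = β/(α+1) = 32.1/11.6 = 2.767.
Mean = β/(α−1) = 32.1/9.6 = 3.344.
Difference = 3.344 − 2.767 = 0.577.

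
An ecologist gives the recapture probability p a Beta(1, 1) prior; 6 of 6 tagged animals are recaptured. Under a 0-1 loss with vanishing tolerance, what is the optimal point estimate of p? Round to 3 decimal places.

Posterior: Beta(1+6, 1+0) = Beta(7, 1).
Since β = 1 ≤ 1 and α > 1, the Beta density is monotone increasing on [0,1]; the mode is at 1.
Mean = 7/(7+1) = 0.875.
This is the posterior mode — the MAP estimate.

1.000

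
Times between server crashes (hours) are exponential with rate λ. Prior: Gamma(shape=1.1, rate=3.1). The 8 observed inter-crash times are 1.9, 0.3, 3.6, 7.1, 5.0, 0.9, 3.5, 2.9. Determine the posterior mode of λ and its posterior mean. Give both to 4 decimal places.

Σ times = 25.2. Posterior: Gamma(shape = 1.1+8 = 9.1, rate = 3.1+25.2 = 28.3).
Mode = (α−1)/β = 8.1/28.3 = 0.2862.
Mean = α/β = 9.1/28.3 = 0.3216.

MAP = 0.2862; posterior mean = 0.3216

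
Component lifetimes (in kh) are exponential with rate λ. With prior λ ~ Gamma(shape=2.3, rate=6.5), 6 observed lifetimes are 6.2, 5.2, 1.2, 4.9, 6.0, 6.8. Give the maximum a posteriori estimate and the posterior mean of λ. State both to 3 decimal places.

maximum a posteriori estimate = 0.198, posterior mean = 0.226

Σ times = 30.3. Posterior: Gamma(shape = 2.3+6 = 8.3, rate = 6.5+30.3 = 36.8).
Mode = (α−1)/β = 7.3/36.8 = 0.198.
Mean = α/β = 8.3/36.8 = 0.226.
The posterior is right-skewed, so the mean exceeds the mode.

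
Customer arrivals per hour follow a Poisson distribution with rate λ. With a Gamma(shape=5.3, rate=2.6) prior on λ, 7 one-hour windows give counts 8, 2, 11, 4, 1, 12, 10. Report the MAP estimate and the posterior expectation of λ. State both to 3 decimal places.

Σ counts = 48. Posterior: Gamma(shape = 5.3+48 = 53.3, rate = 2.6+7 = 9.6).
Mode = (α−1)/β = 52.3/9.6 = 5.448.
Mean = α/β = 53.3/9.6 = 5.552.

MAP estimate = 5.448, posterior expectation = 5.552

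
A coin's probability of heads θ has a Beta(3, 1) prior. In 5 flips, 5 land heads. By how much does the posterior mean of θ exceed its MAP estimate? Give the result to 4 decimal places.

-0.1111

Posterior: Beta(3+5, 1+0) = Beta(8, 1).
Since β = 1 ≤ 1 and α > 1, the Beta density is monotone increasing on [0,1]; the mode is at 1.
Mean = 8/(8+1) = 0.8889.
Difference = 0.8889 − 1.0000 = -0.1111.
The posterior is left-skewed, so the mode exceeds the mean.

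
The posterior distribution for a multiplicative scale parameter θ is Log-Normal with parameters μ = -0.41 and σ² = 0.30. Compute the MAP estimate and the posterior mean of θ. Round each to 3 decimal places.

Mode = exp(μ − σ²) = exp(-0.71) = 0.492.
Mean = exp(μ + σ²/2) = exp(-0.260) = 0.771.
Right-skewed posterior ⇒ mode < mean.

θ_MAP = 0.492, E[θ|data] = 0.771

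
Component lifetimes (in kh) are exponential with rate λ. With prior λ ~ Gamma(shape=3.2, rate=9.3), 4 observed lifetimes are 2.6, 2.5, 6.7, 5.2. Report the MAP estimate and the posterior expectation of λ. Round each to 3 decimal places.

Σ times = 17.0. Posterior: Gamma(shape = 3.2+4 = 7.2, rate = 9.3+17.0 = 26.3).
Mode = (α−1)/β = 6.2/26.3 = 0.236.
Mean = α/β = 7.2/26.3 = 0.274.
The posterior is right-skewed, so the mean exceeds the mode.

λ_MAP = 0.236, E[λ|data] = 0.274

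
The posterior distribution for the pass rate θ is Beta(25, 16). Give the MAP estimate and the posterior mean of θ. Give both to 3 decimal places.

MAP = 0.615; posterior mean = 0.610

Mode = (25−1)/(25+16−2) = 24/39 = 0.615.
Mean = 25/(25+16) = 25/41 = 0.610.
The mean is pulled below the mode by the posterior's left skew.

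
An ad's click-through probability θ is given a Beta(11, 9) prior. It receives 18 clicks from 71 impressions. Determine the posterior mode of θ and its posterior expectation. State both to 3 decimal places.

Posterior: Beta(11+18, 9+53) = Beta(29, 62).
Mode = (29−1)/(29+62−2) = 28/89 = 0.315.
Mean = 29/(29+62) = 29/91 = 0.319.

MAP: 0.315. Posterior mean: 0.319.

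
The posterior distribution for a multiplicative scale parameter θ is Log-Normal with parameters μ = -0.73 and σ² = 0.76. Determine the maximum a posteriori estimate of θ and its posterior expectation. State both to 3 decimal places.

MAP = 0.225; posterior mean = 0.705

Mode = exp(μ − σ²) = exp(-1.49) = 0.225.
Mean = exp(μ + σ²/2) = exp(-0.350) = 0.705.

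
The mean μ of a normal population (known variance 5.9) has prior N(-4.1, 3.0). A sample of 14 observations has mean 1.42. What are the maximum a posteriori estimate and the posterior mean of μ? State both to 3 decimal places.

MAP = 0.740, posterior mean = 0.740

Posterior for μ is Normal. Precision-weighted mean: (1/3.0·-4.1 + 14/5.9·1.42) / (1/3.0 + 14/5.9) = 0.740.
A Normal posterior is symmetric, so mode = mean.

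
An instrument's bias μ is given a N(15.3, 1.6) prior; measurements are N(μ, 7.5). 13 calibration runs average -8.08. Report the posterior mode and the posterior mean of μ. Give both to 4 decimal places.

Posterior for μ is Normal. Precision-weighted mean: (1/1.6·15.3 + 13/7.5·-8.08) / (1/1.6 + 13/7.5) = -1.8839.
A Normal posterior is symmetric, so mode = mean.

μ_MAP = -1.8839, E[μ|data] = -1.8839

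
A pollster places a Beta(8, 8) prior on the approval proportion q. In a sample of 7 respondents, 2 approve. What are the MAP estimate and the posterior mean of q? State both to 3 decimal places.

MAP = 0.429; posterior mean = 0.435

Posterior: Beta(8+2, 8+5) = Beta(10, 13).
Mode = (10−1)/(10+13−2) = 9/21 = 0.429.
Mean = 10/(10+13) = 10/23 = 0.435.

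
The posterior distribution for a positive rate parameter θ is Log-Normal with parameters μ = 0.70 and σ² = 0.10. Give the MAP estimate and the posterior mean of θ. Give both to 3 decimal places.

MAP: 1.822. Posterior mean: 2.117.

Mode = exp(μ − σ²) = exp(0.60) = 1.822.
Mean = exp(μ + σ²/2) = exp(0.750) = 2.117.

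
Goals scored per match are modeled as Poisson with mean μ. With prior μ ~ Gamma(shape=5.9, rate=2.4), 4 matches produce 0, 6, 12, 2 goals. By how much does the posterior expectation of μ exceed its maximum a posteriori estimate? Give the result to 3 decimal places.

0.156

Σ counts = 20. Posterior: Gamma(shape = 5.9+20 = 25.9, rate = 2.4+4 = 6.4).
Mode = (α−1)/β = 24.9/6.4 = 3.891.
Mean = α/β = 25.9/6.4 = 4.047.
Difference = 4.047 − 3.891 = 0.156.
The mean is pulled above the mode by the posterior's right skew.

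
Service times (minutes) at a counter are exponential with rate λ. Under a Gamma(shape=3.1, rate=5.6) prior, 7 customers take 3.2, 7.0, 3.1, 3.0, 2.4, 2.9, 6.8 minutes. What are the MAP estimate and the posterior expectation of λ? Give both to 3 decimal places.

MAP = 0.268, posterior mean = 0.297

Σ times = 28.4. Posterior: Gamma(shape = 3.1+7 = 10.1, rate = 5.6+28.4 = 34.0).
Mode = (α−1)/β = 9.1/34.0 = 0.268.
Mean = α/β = 10.1/34.0 = 0.297.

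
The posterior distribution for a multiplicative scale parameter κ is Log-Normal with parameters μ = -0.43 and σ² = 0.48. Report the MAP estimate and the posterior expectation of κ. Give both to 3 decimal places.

Mode = exp(μ − σ²) = exp(-0.91) = 0.403.
Mean = exp(μ + σ²/2) = exp(-0.190) = 0.827.
The mean is pulled above the mode by the posterior's right skew.

MAP = 0.403, posterior mean = 0.827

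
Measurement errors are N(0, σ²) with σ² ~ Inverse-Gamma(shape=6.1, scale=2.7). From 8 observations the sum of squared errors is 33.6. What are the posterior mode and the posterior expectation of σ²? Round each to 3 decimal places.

Posterior: Inverse-Gamma(shape = 6.1+8/2 = 10.1, scale = 2.7+33.6/2 = 19.5).
Mode = β/(α+1) = 19.5/11.1 = 1.757.
Mean = β/(α−1) = 19.5/9.1 = 2.143.
The mean is pulled above the mode by the posterior's right skew.

posterior mode = 1.757, posterior expectation = 2.143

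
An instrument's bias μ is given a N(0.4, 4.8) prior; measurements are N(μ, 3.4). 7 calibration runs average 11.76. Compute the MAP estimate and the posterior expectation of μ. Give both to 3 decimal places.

Posterior for μ is Normal. Precision-weighted mean: (1/4.8·0.4 + 7/3.4·11.76) / (1/4.8 + 7/3.4) = 10.716.
A Normal posterior is symmetric, so mode = mean.

MAP: 10.716. Posterior mean: 10.716.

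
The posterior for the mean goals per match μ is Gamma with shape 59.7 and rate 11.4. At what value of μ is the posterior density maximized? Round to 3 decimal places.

5.149

Mode = (α−1)/β = 58.7/11.4 = 5.149.
Mean = α/β = 59.7/11.4 = 5.237.
This is the posterior mode — the MAP estimate.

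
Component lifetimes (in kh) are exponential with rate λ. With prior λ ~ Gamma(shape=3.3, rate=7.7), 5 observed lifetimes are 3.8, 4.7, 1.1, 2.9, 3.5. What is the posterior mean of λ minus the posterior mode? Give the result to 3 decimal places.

0.042

Σ times = 16.0. Posterior: Gamma(shape = 3.3+5 = 8.3, rate = 7.7+16.0 = 23.7).
Mode = (α−1)/β = 7.3/23.7 = 0.308.
Mean = α/β = 8.3/23.7 = 0.350.
Difference = 0.350 − 0.308 = 0.042.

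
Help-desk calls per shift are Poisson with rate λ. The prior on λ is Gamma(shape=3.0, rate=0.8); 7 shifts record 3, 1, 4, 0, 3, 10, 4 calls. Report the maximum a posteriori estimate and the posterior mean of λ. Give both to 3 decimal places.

maximum a posteriori estimate = 3.462, posterior mean = 3.590

Σ counts = 25. Posterior: Gamma(shape = 3.0+25 = 28.0, rate = 0.8+7 = 7.8).
Mode = (α−1)/β = 27.0/7.8 = 3.462.
Mean = α/β = 28.0/7.8 = 3.590.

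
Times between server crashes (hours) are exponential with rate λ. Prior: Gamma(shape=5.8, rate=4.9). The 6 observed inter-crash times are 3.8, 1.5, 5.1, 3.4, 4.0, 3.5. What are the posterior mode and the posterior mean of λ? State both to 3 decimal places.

posterior mode = 0.412, posterior mean = 0.450

Σ times = 21.3. Posterior: Gamma(shape = 5.8+6 = 11.8, rate = 4.9+21.3 = 26.2).
Mode = (α−1)/β = 10.8/26.2 = 0.412.
Mean = α/β = 11.8/26.2 = 0.450.
The posterior is right-skewed, so the mean exceeds the mode.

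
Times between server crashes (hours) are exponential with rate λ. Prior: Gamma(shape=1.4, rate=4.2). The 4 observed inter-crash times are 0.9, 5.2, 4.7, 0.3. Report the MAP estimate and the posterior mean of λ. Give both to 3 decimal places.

Σ times = 11.1. Posterior: Gamma(shape = 1.4+4 = 5.4, rate = 4.2+11.1 = 15.3).
Mode = (α−1)/β = 4.4/15.3 = 0.288.
Mean = α/β = 5.4/15.3 = 0.353.

MAP = 0.288, posterior mean = 0.353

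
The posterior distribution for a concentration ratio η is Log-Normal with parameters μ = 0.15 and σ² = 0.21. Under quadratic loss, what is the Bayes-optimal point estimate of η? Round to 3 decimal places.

Mode = exp(μ − σ²) = exp(-0.06) = 0.942.
Mean = exp(μ + σ²/2) = exp(0.255) = 1.290.
Quadratic loss ⇒ the optimal estimator is the posterior mean.

1.290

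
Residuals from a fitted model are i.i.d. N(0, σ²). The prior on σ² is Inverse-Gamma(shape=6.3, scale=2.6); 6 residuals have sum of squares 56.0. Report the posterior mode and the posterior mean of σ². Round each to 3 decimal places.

Posterior: Inverse-Gamma(shape = 6.3+6/2 = 9.3, scale = 2.6+56.0/2 = 30.6).
Mode = β/(α+1) = 30.6/10.3 = 2.971.
Mean = β/(α−1) = 30.6/8.3 = 3.687.
Mean > mode: the posterior has a right tail.

σ²_MAP = 2.971, E[σ²|data] = 3.687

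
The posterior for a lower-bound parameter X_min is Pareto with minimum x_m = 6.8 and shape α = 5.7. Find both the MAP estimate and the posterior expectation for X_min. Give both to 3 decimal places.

MAP = 6.800; posterior mean = 8.247

The Pareto density is strictly decreasing on [x_m, ∞), so the mode is x_m = 6.800.
Mean = α·x_m/(α−1) = 5.7·6.8/4.7 = 8.247.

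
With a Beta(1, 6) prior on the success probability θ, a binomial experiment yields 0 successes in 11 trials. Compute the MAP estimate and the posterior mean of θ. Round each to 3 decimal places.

θ_MAP = 0.000, E[θ|data] = 0.056

Posterior: Beta(1+0, 6+11) = Beta(1, 17).
Since α = 1 ≤ 1 and β > 1, the Beta density is monotone decreasing on [0,1]; the mode is at 0.
Mean = 1/(1+17) = 0.056.
Right-skewed posterior ⇒ mode < mean.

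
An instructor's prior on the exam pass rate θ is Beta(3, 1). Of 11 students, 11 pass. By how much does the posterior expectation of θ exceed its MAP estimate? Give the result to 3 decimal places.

-0.067

Posterior: Beta(3+11, 1+0) = Beta(14, 1).
Since β = 1 ≤ 1 and α > 1, the Beta density is monotone increasing on [0,1]; the mode is at 1.
Mean = 14/(14+1) = 0.933.
Difference = 0.933 − 1.000 = -0.067.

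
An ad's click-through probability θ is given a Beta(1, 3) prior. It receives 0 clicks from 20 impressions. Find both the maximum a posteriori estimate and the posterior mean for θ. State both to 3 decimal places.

Posterior: Beta(1+0, 3+20) = Beta(1, 23).
Since α = 1 ≤ 1 and β > 1, the Beta density is monotone decreasing on [0,1]; the mode is at 0.
Mean = 1/(1+23) = 0.042.

MAP: 0.000. Posterior mean: 0.042.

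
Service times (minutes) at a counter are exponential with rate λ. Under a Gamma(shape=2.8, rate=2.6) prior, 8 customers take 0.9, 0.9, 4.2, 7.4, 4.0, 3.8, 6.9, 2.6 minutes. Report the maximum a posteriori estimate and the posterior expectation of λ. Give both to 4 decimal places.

Σ times = 30.7. Posterior: Gamma(shape = 2.8+8 = 10.8, rate = 2.6+30.7 = 33.3).
Mode = (α−1)/β = 9.8/33.3 = 0.2943.
Mean = α/β = 10.8/33.3 = 0.3243.

MAP = 0.2943; posterior mean = 0.3243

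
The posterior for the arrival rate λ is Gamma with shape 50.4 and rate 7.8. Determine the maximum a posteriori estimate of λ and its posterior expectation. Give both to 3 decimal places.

Mode = (α−1)/β = 49.4/7.8 = 6.333.
Mean = α/β = 50.4/7.8 = 6.462.

maximum a posteriori estimate = 6.333, posterior expectation = 6.462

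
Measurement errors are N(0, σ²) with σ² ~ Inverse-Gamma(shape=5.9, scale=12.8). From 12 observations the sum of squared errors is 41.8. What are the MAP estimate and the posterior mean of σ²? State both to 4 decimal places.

MAP estimate = 2.6124, posterior mean = 3.0917

Posterior: Inverse-Gamma(shape = 5.9+12/2 = 11.9, scale = 12.8+41.8/2 = 33.7).
Mode = β/(α+1) = 33.7/12.9 = 2.6124.
Mean = β/(α−1) = 33.7/10.9 = 3.0917.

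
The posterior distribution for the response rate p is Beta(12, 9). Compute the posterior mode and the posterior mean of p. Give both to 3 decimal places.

p_MAP = 0.579, E[p|data] = 0.571

Mode = (12−1)/(12+9−2) = 11/19 = 0.579.
Mean = 12/(12+9) = 12/21 = 0.571.
The posterior is left-skewed, so the mode exceeds the mean.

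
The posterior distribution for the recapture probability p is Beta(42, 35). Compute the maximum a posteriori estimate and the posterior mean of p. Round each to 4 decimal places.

MAP = 0.5467; posterior mean = 0.5455

Mode = (42−1)/(42+35−2) = 41/75 = 0.5467.
Mean = 42/(42+35) = 42/77 = 0.5455.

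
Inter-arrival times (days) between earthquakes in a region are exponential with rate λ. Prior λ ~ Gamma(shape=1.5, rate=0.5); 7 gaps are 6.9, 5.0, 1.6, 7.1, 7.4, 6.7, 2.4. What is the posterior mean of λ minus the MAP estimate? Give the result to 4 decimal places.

Σ times = 37.1. Posterior: Gamma(shape = 1.5+7 = 8.5, rate = 0.5+37.1 = 37.6).
Mode = (α−1)/β = 7.5/37.6 = 0.1995.
Mean = α/β = 8.5/37.6 = 0.2261.
Difference = 0.2261 − 0.1995 = 0.0266.

0.0266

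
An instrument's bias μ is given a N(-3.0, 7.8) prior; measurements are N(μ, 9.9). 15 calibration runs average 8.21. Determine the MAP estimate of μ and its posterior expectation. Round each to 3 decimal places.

MAP = 7.335, posterior mean = 7.335

Posterior for μ is Normal. Precision-weighted mean: (1/7.8·-3.0 + 15/9.9·8.21) / (1/7.8 + 15/9.9) = 7.335.
A Normal posterior is symmetric, so mode = mean.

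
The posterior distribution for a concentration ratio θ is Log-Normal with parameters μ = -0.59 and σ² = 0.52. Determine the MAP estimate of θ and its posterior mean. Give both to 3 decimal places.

Mode = exp(μ − σ²) = exp(-1.11) = 0.330.
Mean = exp(μ + σ²/2) = exp(-0.330) = 0.719.
Mean > mode: the posterior has a right tail.

MAP: 0.330. Posterior mean: 0.719.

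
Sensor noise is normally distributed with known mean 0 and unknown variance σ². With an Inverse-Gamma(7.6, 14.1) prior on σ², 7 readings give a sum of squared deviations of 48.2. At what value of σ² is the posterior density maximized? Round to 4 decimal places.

3.1570

Posterior: Inverse-Gamma(shape = 7.6+7/2 = 11.1, scale = 14.1+48.2/2 = 38.2).
Mode = β/(α+1) = 38.2/12.1 = 3.1570.
Mean = β/(α−1) = 38.2/10.1 = 3.7822.
This is the posterior mode — the MAP estimate.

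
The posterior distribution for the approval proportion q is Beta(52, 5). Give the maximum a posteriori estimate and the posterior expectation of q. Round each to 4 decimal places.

MAP = 0.9273; posterior mean = 0.9123

Mode = (52−1)/(52+5−2) = 51/55 = 0.9273.
Mean = 52/(52+5) = 52/57 = 0.9123.
Left-skewed posterior ⇒ mean < mode.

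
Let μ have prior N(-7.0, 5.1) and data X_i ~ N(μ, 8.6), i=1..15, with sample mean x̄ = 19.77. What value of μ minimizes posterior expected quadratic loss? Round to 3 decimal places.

Posterior for μ is Normal. Precision-weighted mean: (1/5.1·-7.0 + 15/8.6·19.77) / (1/5.1 + 15/8.6) = 17.065.
A Normal posterior is symmetric, so mode = mean.
Quadratic loss ⇒ the optimal estimator is the posterior mean.

17.065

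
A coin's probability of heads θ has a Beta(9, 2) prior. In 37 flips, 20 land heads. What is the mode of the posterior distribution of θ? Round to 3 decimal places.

Posterior: Beta(9+20, 2+17) = Beta(29, 19).
Mode = (29−1)/(29+19−2) = 28/46 = 0.609.
Mean = 29/(29+19) = 29/48 = 0.604.
This is the posterior mode — the MAP estimate.

0.609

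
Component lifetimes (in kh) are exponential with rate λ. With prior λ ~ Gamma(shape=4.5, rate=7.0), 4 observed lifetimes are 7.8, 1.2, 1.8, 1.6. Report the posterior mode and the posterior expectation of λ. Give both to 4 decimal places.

λ_MAP = 0.3866, E[λ|data] = 0.4381

Σ times = 12.4. Posterior: Gamma(shape = 4.5+4 = 8.5, rate = 7.0+12.4 = 19.4).
Mode = (α−1)/β = 7.5/19.4 = 0.3866.
Mean = α/β = 8.5/19.4 = 0.4381.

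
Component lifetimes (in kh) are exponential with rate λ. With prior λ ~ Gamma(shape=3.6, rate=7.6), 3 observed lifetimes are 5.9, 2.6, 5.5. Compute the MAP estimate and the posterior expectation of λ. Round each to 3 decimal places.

Σ times = 14.0. Posterior: Gamma(shape = 3.6+3 = 6.6, rate = 7.6+14.0 = 21.6).
Mode = (α−1)/β = 5.6/21.6 = 0.259.
Mean = α/β = 6.6/21.6 = 0.306.

MAP estimate = 0.259, posterior expectation = 0.306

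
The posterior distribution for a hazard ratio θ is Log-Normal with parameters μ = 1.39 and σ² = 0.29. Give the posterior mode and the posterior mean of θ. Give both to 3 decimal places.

Mode = exp(μ − σ²) = exp(1.10) = 3.004.
Mean = exp(μ + σ²/2) = exp(1.535) = 4.641.

MAP = 3.004, posterior mean = 4.641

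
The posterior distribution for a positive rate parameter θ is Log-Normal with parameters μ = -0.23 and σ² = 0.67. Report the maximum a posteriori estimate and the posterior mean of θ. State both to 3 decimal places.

Mode = exp(μ − σ²) = exp(-0.90) = 0.407.
Mean = exp(μ + σ²/2) = exp(0.105) = 1.111.

θ_MAP = 0.407, E[θ|data] = 1.111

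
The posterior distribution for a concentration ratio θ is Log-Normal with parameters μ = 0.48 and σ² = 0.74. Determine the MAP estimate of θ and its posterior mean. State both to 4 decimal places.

MAP estimate = 0.7711, posterior mean = 2.3396

Mode = exp(μ − σ²) = exp(-0.26) = 0.7711.
Mean = exp(μ + σ²/2) = exp(0.850) = 2.3396.
The posterior is right-skewed, so the mean exceeds the mode.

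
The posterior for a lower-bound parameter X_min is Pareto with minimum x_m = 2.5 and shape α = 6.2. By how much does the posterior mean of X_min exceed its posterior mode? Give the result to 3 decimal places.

The Pareto density is strictly decreasing on [x_m, ∞), so the mode is x_m = 2.500.
Mean = α·x_m/(α−1) = 6.2·2.5/5.2 = 2.981.
Difference = 2.981 − 2.500 = 0.481.
The posterior is right-skewed, so the mean exceeds the mode.

0.481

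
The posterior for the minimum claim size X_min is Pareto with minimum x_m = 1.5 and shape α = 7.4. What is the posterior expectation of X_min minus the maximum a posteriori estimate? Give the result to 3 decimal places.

0.234

The Pareto density is strictly decreasing on [x_m, ∞), so the mode is x_m = 1.500.
Mean = α·x_m/(α−1) = 7.4·1.5/6.4 = 1.734.
Difference = 1.734 − 1.500 = 0.234.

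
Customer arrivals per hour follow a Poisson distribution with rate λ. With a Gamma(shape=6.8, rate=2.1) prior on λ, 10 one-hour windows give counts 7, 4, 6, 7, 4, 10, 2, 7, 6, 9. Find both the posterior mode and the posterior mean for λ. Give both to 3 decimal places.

Σ counts = 62. Posterior: Gamma(shape = 6.8+62 = 68.8, rate = 2.1+10 = 12.1).
Mode = (α−1)/β = 67.8/12.1 = 5.603.
Mean = α/β = 68.8/12.1 = 5.686.

λ_MAP = 5.603, E[λ|data] = 5.686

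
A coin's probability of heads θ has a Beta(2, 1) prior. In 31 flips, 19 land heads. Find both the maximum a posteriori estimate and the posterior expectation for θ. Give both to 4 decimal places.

maximum a posteriori estimate = 0.6250, posterior expectation = 0.6176

Posterior: Beta(2+19, 1+12) = Beta(21, 13).
Mode = (21−1)/(21+13−2) = 20/32 = 0.6250.
Mean = 21/(21+13) = 21/34 = 0.6176.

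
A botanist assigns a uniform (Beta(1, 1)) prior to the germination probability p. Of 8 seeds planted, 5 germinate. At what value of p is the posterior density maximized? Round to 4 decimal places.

0.6250

Posterior: Beta(1+5, 1+3) = Beta(6, 4).
Mode = (6−1)/(6+4−2) = 5/8 = 0.6250.
With a flat prior the MAP equals the MLE, 5/8.
Mean = 6/(6+4) = 6/10 = 0.6000.
This is the posterior mode — the MAP estimate.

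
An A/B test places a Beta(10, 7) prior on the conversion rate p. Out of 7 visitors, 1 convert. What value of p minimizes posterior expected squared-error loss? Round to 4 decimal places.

0.4583

Posterior: Beta(10+1, 7+6) = Beta(11, 13).
Mode = (11−1)/(11+13−2) = 10/22 = 0.4545.
Mean = 11/(11+13) = 11/24 = 0.4583.
Squared-error loss ⇒ the optimal estimator is the posterior mean.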